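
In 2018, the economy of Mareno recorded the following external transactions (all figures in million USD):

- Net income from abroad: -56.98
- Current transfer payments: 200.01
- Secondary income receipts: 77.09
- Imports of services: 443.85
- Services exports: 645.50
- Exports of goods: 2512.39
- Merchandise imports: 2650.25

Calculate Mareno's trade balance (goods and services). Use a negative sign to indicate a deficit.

Goods balance = 2512.39 - 2650.25 = -137.86
Services balance = 645.50 - 443.85 = 201.65
Trade balance (goods + services) = -137.86 + 201.65 = 63.79

63.79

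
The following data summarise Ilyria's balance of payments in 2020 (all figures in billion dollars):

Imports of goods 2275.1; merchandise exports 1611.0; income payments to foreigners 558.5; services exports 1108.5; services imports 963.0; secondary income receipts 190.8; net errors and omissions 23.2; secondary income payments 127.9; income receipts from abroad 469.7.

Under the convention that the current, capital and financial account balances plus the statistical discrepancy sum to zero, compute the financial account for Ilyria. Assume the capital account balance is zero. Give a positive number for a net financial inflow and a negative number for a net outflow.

521.3

Goods balance = 1611.0 - 2275.1 = -664.1
Services balance = 1108.5 - 963.0 = 145.5
Trade balance (goods + services) = -664.1 + 145.5 = -518.6
Net primary income = 469.7 - 558.5 = -88.8
Net secondary income = 190.8 - 127.9 = 62.9
Current account = -518.6 + (-88.8) + 62.9 = -544.5
Financial account = -(-544.5 + 23.2) = 521.3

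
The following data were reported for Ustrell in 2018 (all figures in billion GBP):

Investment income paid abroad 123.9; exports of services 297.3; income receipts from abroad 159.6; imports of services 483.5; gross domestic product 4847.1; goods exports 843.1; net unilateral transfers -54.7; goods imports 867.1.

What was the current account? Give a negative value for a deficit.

Goods balance = 843.1 - 867.1 = -24.0
Services balance = 297.3 - 483.5 = -186.2
Trade balance (goods + services) = -24.0 + (-186.2) = -210.2
Net primary income = 159.6 - 123.9 = 35.7
Net secondary income = -54.7
Current account = -210.2 + 35.7 + (-54.7) = -229.2

-229.2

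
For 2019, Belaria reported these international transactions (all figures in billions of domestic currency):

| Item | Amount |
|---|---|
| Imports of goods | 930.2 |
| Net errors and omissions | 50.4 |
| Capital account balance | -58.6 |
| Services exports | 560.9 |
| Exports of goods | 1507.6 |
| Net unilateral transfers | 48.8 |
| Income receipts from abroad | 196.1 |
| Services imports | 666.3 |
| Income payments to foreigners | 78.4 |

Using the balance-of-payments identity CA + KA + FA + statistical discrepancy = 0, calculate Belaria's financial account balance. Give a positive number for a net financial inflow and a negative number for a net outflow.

-630.3

Goods balance = 1507.6 - 930.2 = 577.4
Services balance = 560.9 - 666.3 = -105.4
Trade balance (goods + services) = 577.4 + (-105.4) = 472.0
Net primary income = 196.1 - 78.4 = 117.7
Net secondary income = 48.8
Current account = 472.0 + 117.7 + 48.8 = 638.5
Financial account = -(638.5 + (-58.6) + 50.4) = -630.3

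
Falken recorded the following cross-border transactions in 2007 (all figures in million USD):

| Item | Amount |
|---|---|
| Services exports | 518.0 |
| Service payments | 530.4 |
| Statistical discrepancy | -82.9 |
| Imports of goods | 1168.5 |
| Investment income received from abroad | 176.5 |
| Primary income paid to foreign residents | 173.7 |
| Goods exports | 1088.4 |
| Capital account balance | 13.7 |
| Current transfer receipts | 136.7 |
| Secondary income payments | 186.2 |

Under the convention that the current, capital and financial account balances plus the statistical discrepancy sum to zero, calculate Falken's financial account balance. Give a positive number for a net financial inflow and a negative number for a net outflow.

208.4

Goods balance = 1088.4 - 1168.5 = -80.1
Services balance = 518.0 - 530.4 = -12.4
Trade balance (goods + services) = -80.1 + (-12.4) = -92.5
Net primary income = 176.5 - 173.7 = 2.8
Net secondary income = 136.7 - 186.2 = -49.5
Current account = -92.5 + 2.8 + (-49.5) = -139.2
Financial account = -(-139.2 + 13.7 + (-82.9)) = 208.4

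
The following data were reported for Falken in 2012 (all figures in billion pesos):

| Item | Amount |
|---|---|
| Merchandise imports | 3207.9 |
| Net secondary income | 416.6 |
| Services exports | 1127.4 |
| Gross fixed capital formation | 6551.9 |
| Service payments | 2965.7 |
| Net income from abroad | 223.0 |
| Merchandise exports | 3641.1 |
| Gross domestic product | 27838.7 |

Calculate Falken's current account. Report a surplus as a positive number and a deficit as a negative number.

-765.5

Goods balance = 3641.1 - 3207.9 = 433.2
Services balance = 1127.4 - 2965.7 = -1838.3
Trade balance (goods + services) = 433.2 + (-1838.3) = -1405.1
Net primary income = 223.0
Net secondary income = 416.6
Current account = -1405.1 + 223.0 + 416.6 = -765.5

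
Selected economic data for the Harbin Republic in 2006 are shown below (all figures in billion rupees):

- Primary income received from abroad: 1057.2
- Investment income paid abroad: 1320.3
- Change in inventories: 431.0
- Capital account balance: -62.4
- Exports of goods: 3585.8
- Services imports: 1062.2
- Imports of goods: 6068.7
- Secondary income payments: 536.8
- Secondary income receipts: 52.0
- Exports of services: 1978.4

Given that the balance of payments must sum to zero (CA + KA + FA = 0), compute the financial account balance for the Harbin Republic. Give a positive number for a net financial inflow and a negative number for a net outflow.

Goods balance = 3585.8 - 6068.7 = -2482.9
Services balance = 1978.4 - 1062.2 = 916.2
Trade balance (goods + services) = -2482.9 + 916.2 = -1566.7
Net primary income = 1057.2 - 1320.3 = -263.1
Net secondary income = 52.0 - 536.8 = -484.8
Current account = -1566.7 + (-263.1) + (-484.8) = -2314.6
Financial account = -(-2314.6 + (-62.4)) = 2377.0

2377.0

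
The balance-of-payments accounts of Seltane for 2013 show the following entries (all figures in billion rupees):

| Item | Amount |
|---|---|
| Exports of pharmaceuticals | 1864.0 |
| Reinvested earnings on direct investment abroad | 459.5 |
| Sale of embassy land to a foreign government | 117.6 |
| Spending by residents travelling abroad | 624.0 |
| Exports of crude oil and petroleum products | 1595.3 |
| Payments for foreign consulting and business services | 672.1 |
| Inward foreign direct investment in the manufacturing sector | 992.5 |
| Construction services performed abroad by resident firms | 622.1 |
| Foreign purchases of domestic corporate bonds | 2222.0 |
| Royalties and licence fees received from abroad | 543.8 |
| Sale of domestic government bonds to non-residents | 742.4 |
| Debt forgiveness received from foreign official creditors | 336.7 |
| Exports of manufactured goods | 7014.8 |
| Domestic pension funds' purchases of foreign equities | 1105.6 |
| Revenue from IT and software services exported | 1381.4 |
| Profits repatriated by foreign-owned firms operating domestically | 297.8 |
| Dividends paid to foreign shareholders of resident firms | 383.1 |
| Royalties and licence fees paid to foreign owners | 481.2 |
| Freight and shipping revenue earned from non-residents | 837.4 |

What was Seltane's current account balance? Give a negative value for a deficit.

Goods: 1595.3 + 7014.8 + 1864.0 = 10474.1
Services: 543.8 - 481.2 + 837.4 - 672.1 + 1381.4 - 624.0 + 622.1 = 1607.4
Primary income: -383.1 - 297.8 + 459.5 = -221.4
Current account = 10474.1 + 1607.4 + (-221.4) = 11860.1
(Excluded from the current account — capital account: sale of embassy land to a foreign government 117.6, debt forgiveness received from foreign official creditors 336.7; financial account: inward foreign direct investment in the manufacturing sector 992.5, foreign purchases of domestic corporate bonds 2222.0, sale of domestic government bonds to non-residents 742.4, domestic pension funds' purchases of foreign equities 1105.6.)

11860.1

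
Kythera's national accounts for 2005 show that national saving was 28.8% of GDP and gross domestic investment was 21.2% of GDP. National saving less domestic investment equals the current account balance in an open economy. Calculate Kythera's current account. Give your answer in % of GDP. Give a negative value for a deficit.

7.6

CA = S - I = 28.8 - 21.2 = 7.6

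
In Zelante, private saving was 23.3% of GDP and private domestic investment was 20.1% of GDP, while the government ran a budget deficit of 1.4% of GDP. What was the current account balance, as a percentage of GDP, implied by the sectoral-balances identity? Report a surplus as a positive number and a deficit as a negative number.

1.8

By the sectoral-balances identity, CA = (S_private - I) + (T - G).
Private balance = 23.3 - 20.1 = 3.2
Government balance (T - G) = -1.4
CA = 3.2 + (-1.4) = 1.8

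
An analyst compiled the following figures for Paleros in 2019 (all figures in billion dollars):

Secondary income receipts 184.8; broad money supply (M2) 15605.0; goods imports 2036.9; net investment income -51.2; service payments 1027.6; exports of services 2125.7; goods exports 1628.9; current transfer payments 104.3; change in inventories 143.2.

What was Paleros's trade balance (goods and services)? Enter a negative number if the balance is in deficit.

Goods balance = 1628.9 - 2036.9 = -408.0
Services balance = 2125.7 - 1027.6 = 1098.1
Trade balance (goods + services) = -408.0 + 1098.1 = 690.1

690.1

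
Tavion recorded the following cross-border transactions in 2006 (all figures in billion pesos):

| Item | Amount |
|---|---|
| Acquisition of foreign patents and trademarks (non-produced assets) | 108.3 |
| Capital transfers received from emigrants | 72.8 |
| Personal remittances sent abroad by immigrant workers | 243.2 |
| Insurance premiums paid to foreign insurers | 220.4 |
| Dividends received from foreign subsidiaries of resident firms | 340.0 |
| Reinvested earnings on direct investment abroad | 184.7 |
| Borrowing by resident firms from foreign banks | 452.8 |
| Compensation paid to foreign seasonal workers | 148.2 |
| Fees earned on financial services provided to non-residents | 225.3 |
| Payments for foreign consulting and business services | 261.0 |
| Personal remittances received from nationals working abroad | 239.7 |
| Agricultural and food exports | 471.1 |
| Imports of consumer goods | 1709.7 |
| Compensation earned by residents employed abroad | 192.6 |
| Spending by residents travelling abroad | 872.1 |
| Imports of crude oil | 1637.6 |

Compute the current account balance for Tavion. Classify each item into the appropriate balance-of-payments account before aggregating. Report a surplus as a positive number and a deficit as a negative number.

Goods: -1709.7 + 471.1 - 1637.6 = -2876.2
Services: -261.0 - 872.1 + 225.3 - 220.4 = -1128.2
Primary income: 192.6 - 148.2 + 340.0 + 184.7 = 569.1
Secondary income: -243.2 + 239.7 = -3.5
Current account = (-2876.2) + (-1128.2) + 569.1 + (-3.5) = -3438.8
(Excluded from the current account — capital account: acquisition of foreign patents and trademarks (non-produced assets) 108.3, capital transfers received from emigrants 72.8; financial account: borrowing by resident firms from foreign banks 452.8.)

-3438.8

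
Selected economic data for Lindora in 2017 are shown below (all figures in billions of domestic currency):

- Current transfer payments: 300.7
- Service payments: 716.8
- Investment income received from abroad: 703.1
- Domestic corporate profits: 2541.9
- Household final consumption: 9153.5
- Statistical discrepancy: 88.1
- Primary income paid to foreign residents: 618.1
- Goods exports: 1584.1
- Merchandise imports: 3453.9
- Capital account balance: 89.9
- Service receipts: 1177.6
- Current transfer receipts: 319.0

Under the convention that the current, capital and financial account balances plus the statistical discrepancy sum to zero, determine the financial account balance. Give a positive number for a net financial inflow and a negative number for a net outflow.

1127.7

Goods balance = 1584.1 - 3453.9 = -1869.8
Services balance = 1177.6 - 716.8 = 460.8
Trade balance (goods + services) = -1869.8 + 460.8 = -1409.0
Net primary income = 703.1 - 618.1 = 85.0
Net secondary income = 319.0 - 300.7 = 18.3
Current account = -1409.0 + 85.0 + 18.3 = -1305.7
Financial account = -(-1305.7 + 89.9 + 88.1) = 1127.7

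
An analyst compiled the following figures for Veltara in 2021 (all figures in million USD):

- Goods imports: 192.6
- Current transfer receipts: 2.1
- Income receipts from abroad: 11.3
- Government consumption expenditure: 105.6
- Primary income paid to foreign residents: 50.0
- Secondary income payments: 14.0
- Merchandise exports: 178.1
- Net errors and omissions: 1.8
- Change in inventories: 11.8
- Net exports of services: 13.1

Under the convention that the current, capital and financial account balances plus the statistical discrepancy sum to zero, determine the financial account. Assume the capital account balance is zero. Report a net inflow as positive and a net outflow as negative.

Goods balance = 178.1 - 192.6 = -14.5
Services balance = 13.1
Trade balance (goods + services) = -14.5 + 13.1 = -1.4
Net primary income = 11.3 - 50.0 = -38.7
Net secondary income = 2.1 - 14.0 = -11.9
Current account = -1.4 + (-38.7) + (-11.9) = -52.0
Financial account = -(-52.0 + 1.8) = 50.2

50.2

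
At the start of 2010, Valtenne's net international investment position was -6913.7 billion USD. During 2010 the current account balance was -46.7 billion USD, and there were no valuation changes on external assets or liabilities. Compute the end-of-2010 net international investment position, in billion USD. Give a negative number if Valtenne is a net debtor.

With no valuation effects, change in NIIP = current account = -46.7
End-of-year NIIP = -6913.7 + (-46.7) = -6960.4

-6960.4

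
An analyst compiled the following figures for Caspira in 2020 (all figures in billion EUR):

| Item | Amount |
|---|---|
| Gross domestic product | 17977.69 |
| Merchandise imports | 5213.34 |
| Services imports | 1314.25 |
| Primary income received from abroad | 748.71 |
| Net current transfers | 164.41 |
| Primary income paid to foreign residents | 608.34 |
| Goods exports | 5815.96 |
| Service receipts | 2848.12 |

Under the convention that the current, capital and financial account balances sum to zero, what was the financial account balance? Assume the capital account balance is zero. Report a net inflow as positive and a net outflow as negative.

Goods balance = 5815.96 - 5213.34 = 602.62
Services balance = 2848.12 - 1314.25 = 1533.87
Trade balance (goods + services) = 602.62 + 1533.87 = 2136.49
Net primary income = 748.71 - 608.34 = 140.37
Net secondary income = 164.41
Current account = 2136.49 + 140.37 + 164.41 = 2441.27
Financial account = -(2441.27) = -2441.27

-2441.27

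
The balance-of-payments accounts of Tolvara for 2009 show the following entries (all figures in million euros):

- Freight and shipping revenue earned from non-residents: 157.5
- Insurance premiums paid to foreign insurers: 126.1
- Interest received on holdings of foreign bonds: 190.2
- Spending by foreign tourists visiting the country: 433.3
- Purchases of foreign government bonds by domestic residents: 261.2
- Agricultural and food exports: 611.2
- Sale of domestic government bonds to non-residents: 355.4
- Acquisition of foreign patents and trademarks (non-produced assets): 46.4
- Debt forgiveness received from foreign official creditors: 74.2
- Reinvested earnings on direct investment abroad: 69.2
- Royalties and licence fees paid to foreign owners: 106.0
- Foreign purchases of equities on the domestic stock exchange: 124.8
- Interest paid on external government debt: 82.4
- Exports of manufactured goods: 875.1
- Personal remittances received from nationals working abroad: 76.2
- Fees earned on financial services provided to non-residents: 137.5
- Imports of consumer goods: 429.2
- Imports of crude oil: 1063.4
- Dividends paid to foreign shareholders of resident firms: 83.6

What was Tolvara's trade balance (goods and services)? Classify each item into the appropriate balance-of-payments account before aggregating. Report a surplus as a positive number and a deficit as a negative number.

489.9

Goods: -1063.4 + 611.2 - 429.2 + 875.1 = -6.3
Services: -106.0 + 157.5 + 137.5 + 433.3 - 126.1 = 496.2
Trade balance = -6.3 + 496.2 = 489.9
(Excluded from the trade balance — primary income: interest received on holdings of foreign bonds 190.2, reinvested earnings on direct investment abroad 69.2, interest paid on external government debt 82.4, dividends paid to foreign shareholders of resident firms 83.6; financial account: purchases of foreign government bonds by domestic residents 261.2, sale of domestic government bonds to non-residents 355.4, foreign purchases of equities on the domestic stock exchange 124.8; capital account: acquisition of foreign patents and trademarks (non-produced assets) 46.4, debt forgiveness received from foreign official creditors 74.2; secondary income: personal remittances received from nationals working abroad 76.2.)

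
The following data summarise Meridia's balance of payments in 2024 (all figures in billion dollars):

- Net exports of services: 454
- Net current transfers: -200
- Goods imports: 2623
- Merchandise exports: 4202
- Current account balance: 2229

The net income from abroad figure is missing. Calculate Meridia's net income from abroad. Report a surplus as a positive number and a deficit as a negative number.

396

Current account = goods balance + services balance + net primary income + net secondary income
Sum of the known components = 1833
Net income from abroad = CA - (known components) = 2229 - 1833 = 396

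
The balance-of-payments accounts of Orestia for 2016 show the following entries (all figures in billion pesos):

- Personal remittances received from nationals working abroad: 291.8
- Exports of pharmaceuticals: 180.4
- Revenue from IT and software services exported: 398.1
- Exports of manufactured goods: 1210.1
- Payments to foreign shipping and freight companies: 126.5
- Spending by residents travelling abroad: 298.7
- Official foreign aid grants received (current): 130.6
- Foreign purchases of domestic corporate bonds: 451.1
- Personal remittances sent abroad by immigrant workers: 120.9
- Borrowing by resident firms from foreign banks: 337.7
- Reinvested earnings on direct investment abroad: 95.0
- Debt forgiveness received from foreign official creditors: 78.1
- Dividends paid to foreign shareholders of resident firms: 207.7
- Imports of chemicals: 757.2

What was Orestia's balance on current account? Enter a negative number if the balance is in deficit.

795.0

Goods: 1210.1 - 757.2 + 180.4 = 633.3
Services: -126.5 + 398.1 - 298.7 = -27.1
Primary income: 95.0 - 207.7 = -112.7
Secondary income: -120.9 + 130.6 + 291.8 = 301.5
Current account = 633.3 + (-27.1) + (-112.7) + 301.5 = 795.0
(Excluded from the current account — financial account: foreign purchases of domestic corporate bonds 451.1, borrowing by resident firms from foreign banks 337.7; capital account: debt forgiveness received from foreign official creditors 78.1.)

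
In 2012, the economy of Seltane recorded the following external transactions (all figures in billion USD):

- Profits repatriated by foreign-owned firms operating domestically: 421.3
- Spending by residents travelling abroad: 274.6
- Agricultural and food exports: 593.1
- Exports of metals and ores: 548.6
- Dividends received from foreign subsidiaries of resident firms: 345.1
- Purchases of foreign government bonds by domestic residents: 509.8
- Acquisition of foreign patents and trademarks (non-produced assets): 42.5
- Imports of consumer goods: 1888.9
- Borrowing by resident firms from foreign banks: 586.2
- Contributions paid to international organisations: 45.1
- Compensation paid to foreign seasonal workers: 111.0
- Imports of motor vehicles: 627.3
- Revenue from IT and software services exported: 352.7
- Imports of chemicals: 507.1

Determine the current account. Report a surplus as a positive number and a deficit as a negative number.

Goods: -1888.9 - 627.3 - 507.1 + 593.1 + 548.6 = -1881.6
Services: -274.6 + 352.7 = 78.1
Primary income: -111.0 - 421.3 + 345.1 = -187.2
Secondary income: -45.1
Current account = (-1881.6) + 78.1 + (-187.2) + (-45.1) = -2035.8
(Excluded from the current account — financial account: purchases of foreign government bonds by domestic residents 509.8, borrowing by resident firms from foreign banks 586.2; capital account: acquisition of foreign patents and trademarks (non-produced assets) 42.5.)

-2035.8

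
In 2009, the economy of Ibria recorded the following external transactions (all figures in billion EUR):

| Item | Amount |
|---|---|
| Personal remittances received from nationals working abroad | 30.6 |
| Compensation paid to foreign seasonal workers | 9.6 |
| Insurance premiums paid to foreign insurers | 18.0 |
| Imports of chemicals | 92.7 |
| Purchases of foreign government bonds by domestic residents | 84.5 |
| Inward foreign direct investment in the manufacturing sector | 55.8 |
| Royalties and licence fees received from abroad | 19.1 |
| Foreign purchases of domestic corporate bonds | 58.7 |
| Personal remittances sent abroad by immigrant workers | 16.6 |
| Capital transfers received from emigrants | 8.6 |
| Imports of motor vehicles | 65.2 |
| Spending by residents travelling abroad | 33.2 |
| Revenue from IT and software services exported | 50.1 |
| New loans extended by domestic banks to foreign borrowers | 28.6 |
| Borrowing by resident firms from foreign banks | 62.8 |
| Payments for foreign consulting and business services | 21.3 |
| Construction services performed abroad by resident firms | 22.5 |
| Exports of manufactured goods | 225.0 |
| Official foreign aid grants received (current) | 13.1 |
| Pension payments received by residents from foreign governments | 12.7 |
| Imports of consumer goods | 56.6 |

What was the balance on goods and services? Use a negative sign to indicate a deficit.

29.7

Goods: -92.7 - 65.2 - 56.6 + 225.0 = 10.5
Services: 19.1 - 21.3 - 33.2 - 18.0 + 50.1 + 22.5 = 19.2
Trade balance = 10.5 + 19.2 = 29.7
(Excluded from the trade balance — secondary income: personal remittances received from nationals working abroad 30.6, personal remittances sent abroad by immigrant workers 16.6, official foreign aid grants received (current) 13.1, pension payments received by residents from foreign governments 12.7; primary income: compensation paid to foreign seasonal workers 9.6; financial account: purchases of foreign government bonds by domestic residents 84.5, inward foreign direct investment in the manufacturing sector 55.8, foreign purchases of domestic corporate bonds 58.7, new loans extended by domestic banks to foreign borrowers 28.6, borrowing by resident firms from foreign banks 62.8; capital account: capital transfers received from emigrants 8.6.)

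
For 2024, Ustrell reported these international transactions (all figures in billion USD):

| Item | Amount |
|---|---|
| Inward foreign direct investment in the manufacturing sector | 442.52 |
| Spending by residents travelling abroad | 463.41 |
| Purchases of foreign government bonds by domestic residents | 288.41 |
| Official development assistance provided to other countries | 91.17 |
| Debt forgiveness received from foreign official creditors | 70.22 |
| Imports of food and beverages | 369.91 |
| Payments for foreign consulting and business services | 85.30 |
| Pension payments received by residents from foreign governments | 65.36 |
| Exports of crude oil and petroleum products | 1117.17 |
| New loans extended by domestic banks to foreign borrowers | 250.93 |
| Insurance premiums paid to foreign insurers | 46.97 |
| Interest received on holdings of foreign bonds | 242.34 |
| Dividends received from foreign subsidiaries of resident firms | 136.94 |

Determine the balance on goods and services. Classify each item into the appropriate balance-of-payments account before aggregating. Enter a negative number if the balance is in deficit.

Goods: 1117.17 - 369.91 = 747.26
Services: -46.97 - 463.41 - 85.30 = -595.68
Trade balance = 747.26 + (-595.68) = 151.58
(Excluded from the trade balance — financial account: inward foreign direct investment in the manufacturing sector 442.52, purchases of foreign government bonds by domestic residents 288.41, new loans extended by domestic banks to foreign borrowers 250.93; secondary income: official development assistance provided to other countries 91.17, pension payments received by residents from foreign governments 65.36; capital account: debt forgiveness received from foreign official creditors 70.22; primary income: interest received on holdings of foreign bonds 242.34, dividends received from foreign subsidiaries of resident firms 136.94.)

151.58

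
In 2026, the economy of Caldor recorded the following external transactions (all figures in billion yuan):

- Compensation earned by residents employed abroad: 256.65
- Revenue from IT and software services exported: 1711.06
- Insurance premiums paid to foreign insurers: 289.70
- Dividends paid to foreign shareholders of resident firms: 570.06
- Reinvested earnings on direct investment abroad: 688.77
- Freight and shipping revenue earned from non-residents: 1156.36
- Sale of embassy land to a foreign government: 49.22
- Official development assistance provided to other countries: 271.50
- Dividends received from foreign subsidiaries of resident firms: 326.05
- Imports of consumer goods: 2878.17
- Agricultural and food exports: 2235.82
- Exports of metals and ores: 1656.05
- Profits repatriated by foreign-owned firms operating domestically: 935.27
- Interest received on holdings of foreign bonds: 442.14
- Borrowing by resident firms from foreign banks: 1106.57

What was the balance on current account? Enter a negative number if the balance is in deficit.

Goods: -2878.17 + 1656.05 + 2235.82 = 1013.70
Services: 1711.06 - 289.70 + 1156.36 = 2577.72
Primary income: 442.14 - 570.06 + 326.05 + 256.65 + 688.77 - 935.27 = 208.28
Secondary income: -271.50
Current account = 1013.70 + 2577.72 + 208.28 + (-271.50) = 3528.20
(Excluded from the current account — capital account: sale of embassy land to a foreign government 49.22; financial account: borrowing by resident firms from foreign banks 1106.57.)

3528.20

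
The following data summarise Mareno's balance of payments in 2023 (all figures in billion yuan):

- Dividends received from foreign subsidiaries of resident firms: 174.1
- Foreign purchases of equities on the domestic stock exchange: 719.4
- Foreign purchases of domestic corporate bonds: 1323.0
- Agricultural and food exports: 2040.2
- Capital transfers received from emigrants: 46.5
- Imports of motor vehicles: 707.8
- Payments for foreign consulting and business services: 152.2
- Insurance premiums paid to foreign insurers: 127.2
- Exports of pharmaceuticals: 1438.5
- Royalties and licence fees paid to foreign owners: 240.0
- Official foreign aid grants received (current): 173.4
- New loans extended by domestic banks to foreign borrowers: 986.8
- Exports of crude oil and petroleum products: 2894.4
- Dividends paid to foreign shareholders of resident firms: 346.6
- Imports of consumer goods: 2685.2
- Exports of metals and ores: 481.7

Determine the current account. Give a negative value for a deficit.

2943.3

Goods: 481.7 + 1438.5 - 2685.2 + 2040.2 + 2894.4 - 707.8 = 3461.8
Services: -240.0 - 127.2 - 152.2 = -519.4
Primary income: -346.6 + 174.1 = -172.5
Secondary income: 173.4
Current account = 3461.8 + (-519.4) + (-172.5) + 173.4 = 2943.3
(Excluded from the current account — financial account: foreign purchases of equities on the domestic stock exchange 719.4, foreign purchases of domestic corporate bonds 1323.0, new loans extended by domestic banks to foreign borrowers 986.8; capital account: capital transfers received from emigrants 46.5.)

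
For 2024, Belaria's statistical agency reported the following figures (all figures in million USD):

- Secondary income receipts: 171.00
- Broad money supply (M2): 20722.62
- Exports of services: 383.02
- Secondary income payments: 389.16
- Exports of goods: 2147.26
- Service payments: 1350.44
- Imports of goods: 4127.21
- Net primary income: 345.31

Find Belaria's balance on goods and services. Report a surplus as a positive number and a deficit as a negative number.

-2947.37

Goods balance = 2147.26 - 4127.21 = -1979.95
Services balance = 383.02 - 1350.44 = -967.42
Trade balance (goods + services) = -1979.95 + (-967.42) = -2947.37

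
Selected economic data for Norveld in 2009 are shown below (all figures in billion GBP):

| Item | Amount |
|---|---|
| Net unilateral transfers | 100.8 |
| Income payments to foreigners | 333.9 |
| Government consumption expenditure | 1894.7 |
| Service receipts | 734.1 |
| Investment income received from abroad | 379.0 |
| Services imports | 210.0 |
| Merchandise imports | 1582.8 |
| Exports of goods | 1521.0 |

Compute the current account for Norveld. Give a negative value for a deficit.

608.2

Goods balance = 1521.0 - 1582.8 = -61.8
Services balance = 734.1 - 210.0 = 524.1
Trade balance (goods + services) = -61.8 + 524.1 = 462.3
Net primary income = 379.0 - 333.9 = 45.1
Net secondary income = 100.8
Current account = 462.3 + 45.1 + 100.8 = 608.2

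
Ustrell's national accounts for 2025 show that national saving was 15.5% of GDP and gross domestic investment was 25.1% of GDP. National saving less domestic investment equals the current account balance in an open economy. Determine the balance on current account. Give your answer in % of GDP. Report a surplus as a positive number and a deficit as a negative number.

CA = S - I = 15.5 - 25.1 = -9.6

-9.6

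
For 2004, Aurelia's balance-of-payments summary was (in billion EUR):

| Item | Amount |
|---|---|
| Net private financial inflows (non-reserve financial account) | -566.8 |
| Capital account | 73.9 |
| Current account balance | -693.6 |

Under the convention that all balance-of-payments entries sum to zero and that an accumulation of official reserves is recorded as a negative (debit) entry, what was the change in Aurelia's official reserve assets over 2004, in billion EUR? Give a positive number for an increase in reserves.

-1186.5

Official reserve transactions balance = -((-693.6) + 73.9 + (-566.8)) = 1186.5
An accumulation of reserves is recorded as a debit (negative entry), so the change in the stock of reserves is the negative of that balance.
Change in official reserves = -(1186.5) = -1186.5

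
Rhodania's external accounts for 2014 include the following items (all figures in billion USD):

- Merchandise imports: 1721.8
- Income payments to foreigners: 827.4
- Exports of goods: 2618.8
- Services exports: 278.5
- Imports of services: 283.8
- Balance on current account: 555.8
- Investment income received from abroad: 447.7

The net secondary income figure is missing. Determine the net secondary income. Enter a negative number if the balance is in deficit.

43.8

Current account = goods balance + services balance + net primary income + net secondary income
Sum of the known components = 512.0
Net secondary income = CA - (known components) = 555.8 - 512.0 = 43.8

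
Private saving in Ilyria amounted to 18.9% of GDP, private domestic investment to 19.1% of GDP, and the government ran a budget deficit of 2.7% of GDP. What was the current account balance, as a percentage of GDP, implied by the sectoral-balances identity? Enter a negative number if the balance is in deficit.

By the sectoral-balances identity, CA = (S_private - I) + (T - G).
Private balance = 18.9 - 19.1 = -0.2
Government balance (T - G) = -2.7
CA = -0.2 + (-2.7) = -2.9

-2.9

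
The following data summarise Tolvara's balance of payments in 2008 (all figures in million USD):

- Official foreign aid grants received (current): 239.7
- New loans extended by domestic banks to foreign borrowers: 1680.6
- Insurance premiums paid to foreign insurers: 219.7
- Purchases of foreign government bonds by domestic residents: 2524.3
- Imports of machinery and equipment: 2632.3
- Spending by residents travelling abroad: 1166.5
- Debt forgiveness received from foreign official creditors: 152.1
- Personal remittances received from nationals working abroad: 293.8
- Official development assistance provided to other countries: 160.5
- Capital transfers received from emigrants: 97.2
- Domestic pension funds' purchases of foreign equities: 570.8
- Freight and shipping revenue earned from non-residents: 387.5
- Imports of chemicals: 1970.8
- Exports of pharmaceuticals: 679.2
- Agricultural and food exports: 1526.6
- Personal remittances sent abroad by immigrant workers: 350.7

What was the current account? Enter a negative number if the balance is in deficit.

Goods: 679.2 - 1970.8 - 2632.3 + 1526.6 = -2397.3
Services: -1166.5 - 219.7 + 387.5 = -998.7
Secondary income: -350.7 + 293.8 - 160.5 + 239.7 = 22.3
Current account = (-2397.3) + (-998.7) + 22.3 = -3373.7
(Excluded from the current account — financial account: new loans extended by domestic banks to foreign borrowers 1680.6, purchases of foreign government bonds by domestic residents 2524.3, domestic pension funds' purchases of foreign equities 570.8; capital account: debt forgiveness received from foreign official creditors 152.1, capital transfers received from emigrants 97.2.)

-3373.7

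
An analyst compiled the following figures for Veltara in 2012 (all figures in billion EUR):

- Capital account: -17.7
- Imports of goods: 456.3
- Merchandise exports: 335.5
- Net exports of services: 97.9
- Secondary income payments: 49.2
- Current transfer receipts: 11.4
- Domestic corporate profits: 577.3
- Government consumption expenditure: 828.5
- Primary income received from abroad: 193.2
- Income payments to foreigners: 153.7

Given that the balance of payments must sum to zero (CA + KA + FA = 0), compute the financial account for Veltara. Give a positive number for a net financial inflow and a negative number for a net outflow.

Goods balance = 335.5 - 456.3 = -120.8
Services balance = 97.9
Trade balance (goods + services) = -120.8 + 97.9 = -22.9
Net primary income = 193.2 - 153.7 = 39.5
Net secondary income = 11.4 - 49.2 = -37.8
Current account = -22.9 + 39.5 + (-37.8) = -21.2
Financial account = -(-21.2 + (-17.7)) = 38.9

38.9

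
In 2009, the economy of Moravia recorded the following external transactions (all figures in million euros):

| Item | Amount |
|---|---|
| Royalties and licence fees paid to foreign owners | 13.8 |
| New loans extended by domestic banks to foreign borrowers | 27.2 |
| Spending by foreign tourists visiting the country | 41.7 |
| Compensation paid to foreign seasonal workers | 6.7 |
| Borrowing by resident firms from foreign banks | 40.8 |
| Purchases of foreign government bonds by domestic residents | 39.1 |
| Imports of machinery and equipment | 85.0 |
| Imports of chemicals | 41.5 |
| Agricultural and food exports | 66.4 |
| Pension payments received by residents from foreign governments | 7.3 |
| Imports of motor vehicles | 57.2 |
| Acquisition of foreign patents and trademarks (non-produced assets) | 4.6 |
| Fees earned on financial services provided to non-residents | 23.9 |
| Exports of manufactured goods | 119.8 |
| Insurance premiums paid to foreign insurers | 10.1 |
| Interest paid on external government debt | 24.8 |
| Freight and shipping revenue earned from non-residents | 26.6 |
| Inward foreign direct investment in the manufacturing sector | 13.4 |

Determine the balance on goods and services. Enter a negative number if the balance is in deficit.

Goods: 119.8 + 66.4 - 41.5 - 57.2 - 85.0 = 2.5
Services: 41.7 - 13.8 + 23.9 - 10.1 + 26.6 = 68.3
Trade balance = 2.5 + 68.3 = 70.8
(Excluded from the trade balance — financial account: new loans extended by domestic banks to foreign borrowers 27.2, borrowing by resident firms from foreign banks 40.8, purchases of foreign government bonds by domestic residents 39.1, inward foreign direct investment in the manufacturing sector 13.4; primary income: compensation paid to foreign seasonal workers 6.7, interest paid on external government debt 24.8; secondary income: pension payments received by residents from foreign governments 7.3; capital account: acquisition of foreign patents and trademarks (non-produced assets) 4.6.)

70.8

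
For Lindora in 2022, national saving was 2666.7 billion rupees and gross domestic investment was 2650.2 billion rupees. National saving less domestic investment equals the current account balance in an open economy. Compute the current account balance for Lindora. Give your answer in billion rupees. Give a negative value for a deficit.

S - I = CA (net lending to the rest of the world).
CA = S - I = 2666.7 - 2650.2 = 16.5

16.5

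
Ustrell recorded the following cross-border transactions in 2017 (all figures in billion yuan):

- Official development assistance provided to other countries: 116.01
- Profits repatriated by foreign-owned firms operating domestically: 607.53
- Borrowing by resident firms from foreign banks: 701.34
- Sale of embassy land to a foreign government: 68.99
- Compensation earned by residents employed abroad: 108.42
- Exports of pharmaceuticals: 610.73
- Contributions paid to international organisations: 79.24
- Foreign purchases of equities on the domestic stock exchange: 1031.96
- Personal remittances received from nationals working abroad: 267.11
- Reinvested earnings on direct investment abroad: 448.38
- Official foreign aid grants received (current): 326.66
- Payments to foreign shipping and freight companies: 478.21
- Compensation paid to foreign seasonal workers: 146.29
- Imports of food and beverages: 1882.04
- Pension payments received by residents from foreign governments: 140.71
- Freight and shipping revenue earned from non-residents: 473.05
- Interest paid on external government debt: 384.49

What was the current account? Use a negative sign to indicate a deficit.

Goods: 610.73 - 1882.04 = -1271.31
Services: 473.05 - 478.21 = -5.16
Primary income: -146.29 - 607.53 - 384.49 + 448.38 + 108.42 = -581.51
Secondary income: 326.66 - 116.01 + 140.71 - 79.24 + 267.11 = 539.23
Current account = (-1271.31) + (-5.16) + (-581.51) + 539.23 = -1318.75
(Excluded from the current account — financial account: borrowing by resident firms from foreign banks 701.34, foreign purchases of equities on the domestic stock exchange 1031.96; capital account: sale of embassy land to a foreign government 68.99.)

-1318.75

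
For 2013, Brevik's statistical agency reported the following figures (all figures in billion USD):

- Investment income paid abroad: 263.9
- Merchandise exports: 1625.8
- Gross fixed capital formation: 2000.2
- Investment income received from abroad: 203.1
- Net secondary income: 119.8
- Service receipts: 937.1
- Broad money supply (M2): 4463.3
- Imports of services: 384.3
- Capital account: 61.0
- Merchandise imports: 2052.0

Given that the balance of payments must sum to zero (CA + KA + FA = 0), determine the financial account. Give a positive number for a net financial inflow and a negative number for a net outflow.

Goods balance = 1625.8 - 2052.0 = -426.2
Services balance = 937.1 - 384.3 = 552.8
Trade balance (goods + services) = -426.2 + 552.8 = 126.6
Net primary income = 203.1 - 263.9 = -60.8
Net secondary income = 119.8
Current account = 126.6 + (-60.8) + 119.8 = 185.6
Financial account = -(185.6 + 61.0) = -246.6

-246.6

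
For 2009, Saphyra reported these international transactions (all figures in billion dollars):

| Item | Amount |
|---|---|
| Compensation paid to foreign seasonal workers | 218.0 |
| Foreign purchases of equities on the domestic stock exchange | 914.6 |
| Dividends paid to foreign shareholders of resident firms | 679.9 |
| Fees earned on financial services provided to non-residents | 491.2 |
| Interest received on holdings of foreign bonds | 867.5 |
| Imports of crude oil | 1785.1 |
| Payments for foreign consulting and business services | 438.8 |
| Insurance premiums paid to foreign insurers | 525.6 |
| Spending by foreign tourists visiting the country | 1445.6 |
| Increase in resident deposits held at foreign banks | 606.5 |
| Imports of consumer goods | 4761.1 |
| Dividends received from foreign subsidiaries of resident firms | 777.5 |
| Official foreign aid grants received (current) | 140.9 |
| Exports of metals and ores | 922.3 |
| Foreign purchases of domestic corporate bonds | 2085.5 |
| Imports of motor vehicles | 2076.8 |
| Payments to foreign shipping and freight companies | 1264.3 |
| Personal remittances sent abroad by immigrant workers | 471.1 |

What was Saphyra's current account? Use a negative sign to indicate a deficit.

Goods: -4761.1 - 2076.8 + 922.3 - 1785.1 = -7700.7
Services: -525.6 - 1264.3 + 491.2 + 1445.6 - 438.8 = -291.9
Primary income: -679.9 + 867.5 - 218.0 + 777.5 = 747.1
Secondary income: -471.1 + 140.9 = -330.2
Current account = (-7700.7) + (-291.9) + 747.1 + (-330.2) = -7575.7
(Excluded from the current account — financial account: foreign purchases of equities on the domestic stock exchange 914.6, increase in resident deposits held at foreign banks 606.5, foreign purchases of domestic corporate bonds 2085.5.)

-7575.7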